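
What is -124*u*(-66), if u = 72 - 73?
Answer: -8184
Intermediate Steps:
u = -1
-124*u*(-66) = -124*(-1)*(-66) = 124*(-66) = -8184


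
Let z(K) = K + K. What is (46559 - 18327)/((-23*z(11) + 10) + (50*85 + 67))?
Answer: 28232/3821 ≈ 7.3886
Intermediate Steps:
z(K) = 2*K
(46559 - 18327)/((-23*z(11) + 10) + (50*85 + 67)) = (46559 - 18327)/((-46*11 + 10) + (50*85 + 67)) = 28232/((-23*22 + 10) + (4250 + 67)) = 28232/((-506 + 10) + 4317) = 28232/(-496 + 4317) = 28232/3821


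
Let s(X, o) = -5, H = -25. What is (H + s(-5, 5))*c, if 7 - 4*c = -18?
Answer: -375/2 ≈ -187.50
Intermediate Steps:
c = 25/4 (c = 7/4 - 1/4*(-18) = 7/4 + 9/2 = 25/4 ≈ 6.2500)
(H + s(-5, 5))*c = (-25 - 5)*(25/4) = -30*25/4 = -375/2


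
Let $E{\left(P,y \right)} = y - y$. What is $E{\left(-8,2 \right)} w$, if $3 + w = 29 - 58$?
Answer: $0$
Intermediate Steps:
$E{\left(P,y \right)} = 0$
$w = -32$ ($w = -3 + \left(29 - 58\right) = -3 - 29 = -32$)
$E{\left(-8,2 \right)} w = 0 \left(-32\right) = 0$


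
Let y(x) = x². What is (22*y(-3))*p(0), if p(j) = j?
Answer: 0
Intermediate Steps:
(22*y(-3))*p(0) = (22*(-3)²)*0 = (22*9)*0 = 198*0 = 0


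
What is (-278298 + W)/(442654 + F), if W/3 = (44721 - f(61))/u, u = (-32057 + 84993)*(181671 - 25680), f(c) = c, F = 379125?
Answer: -600328304281/1772693995618 ≈ -0.33865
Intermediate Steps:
u = 8257539576 (u = 52936*155991 = 8257539576)
W = 35/2157142 (W = 3*((44721 - 1*61)/8257539576) = 3*((44721 - 61)*(1/8257539576)) = 3*(44660*(1/8257539576)) = 3*(35/6471426) = 35/2157142 ≈ 1.6225e-5)
(-278298 + W)/(442654 + F) = (-278298 + 35/2157142)/(442654 + 379125) = -600328304281/2157142/821779 = -600328304281/2157142*1/821779 = -600328304281/1772693995618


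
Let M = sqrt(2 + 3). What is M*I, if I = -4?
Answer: -4*sqrt(5) ≈ -8.9443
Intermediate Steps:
M = sqrt(5) ≈ 2.2361
M*I = sqrt(5)*(-4) = -4*sqrt(5)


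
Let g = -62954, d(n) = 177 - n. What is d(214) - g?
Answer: 62917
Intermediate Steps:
d(214) - g = (177 - 1*214) - 1*(-62954) = (177 - 214) + 62954 = -37 + 62954 = 62917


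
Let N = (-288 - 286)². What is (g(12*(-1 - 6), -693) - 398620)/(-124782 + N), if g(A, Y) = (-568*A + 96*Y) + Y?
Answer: -418129/204694 ≈ -2.0427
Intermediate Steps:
g(A, Y) = -568*A + 97*Y
N = 329476 (N = (-574)² = 329476)
(g(12*(-1 - 6), -693) - 398620)/(-124782 + N) = ((-6816*(-1 - 6) + 97*(-693)) - 398620)/(-124782 + 329476) = ((-6816*(-7) - 67221) - 398620)/204694 = ((-568*(-84) - 67221) - 398620)*(1/204694) = ((47712 - 67221) - 398620)*(1/204694) = (-19509 - 398620)*(1/204694) = -418129*1/204694 = -418129/204694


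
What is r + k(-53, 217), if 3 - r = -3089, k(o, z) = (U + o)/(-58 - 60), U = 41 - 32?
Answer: 182450/59 ≈ 3092.4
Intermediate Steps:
U = 9
k(o, z) = -9/118 - o/118 (k(o, z) = (9 + o)/(-58 - 60) = (9 + o)/(-118) = (9 + o)*(-1/118) = -9/118 - o/118)
r = 3092 (r = 3 - 1*(-3089) = 3 + 3089 = 3092)
r + k(-53, 217) = 3092 + (-9/118 - 1/118*(-53)) = 3092 + (-9/118 + 53/118) = 3092 + 22/59 = 182450/59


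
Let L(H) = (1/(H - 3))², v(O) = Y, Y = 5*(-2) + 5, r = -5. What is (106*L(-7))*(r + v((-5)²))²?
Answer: 106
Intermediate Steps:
Y = -5 (Y = -10 + 5 = -5)
v(O) = -5
L(H) = (-3 + H)⁻² (L(H) = (1/(-3 + H))² = (-3 + H)⁻²)
(106*L(-7))*(r + v((-5)²))² = (106/(-3 - 7)²)*(-5 - 5)² = (106/(-10)²)*(-10)² = (106*(1/100))*100 = (53/50)*100 = 106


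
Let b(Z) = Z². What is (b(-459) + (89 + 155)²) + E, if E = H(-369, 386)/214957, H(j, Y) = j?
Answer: 58085035300/214957 ≈ 2.7022e+5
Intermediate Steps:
E = -369/214957 ≈ -0.0017166
(b(-459) + (89 + 155)²) + E = ((-459)² + (89 + 155)²) - 369/214957 = (210681 + 244²) - 369/214957 = (210681 + 59536) - 369/214957 = 270217 - 369/214957 = 58085035300/214957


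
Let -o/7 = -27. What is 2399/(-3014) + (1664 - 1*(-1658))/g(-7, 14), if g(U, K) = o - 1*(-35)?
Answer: 2368783/168784 ≈ 14.034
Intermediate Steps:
o = 189 (o = -7*(-27) = 189)
g(U, K) = 224 (g(U, K) = 189 - 1*(-35) = 189 + 35 = 224)
2399/(-3014) + (1664 - 1*(-1658))/g(-7, 14) = 2399/(-3014) + (1664 - 1*(-1658))/224 = 2399*(-1/3014) + (1664 + 1658)*(1/224) = -2399/3014 + 3322*(1/224) = -2399/3014 + 1661/112 = 2368783/168784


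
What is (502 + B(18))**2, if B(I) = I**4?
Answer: 11125608484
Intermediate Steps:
(502 + B(18))**2 = (502 + 18**4)**2 = (502 + 104976)**2 = 105478**2 = 11125608484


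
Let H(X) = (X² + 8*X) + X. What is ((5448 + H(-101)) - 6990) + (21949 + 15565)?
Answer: 45264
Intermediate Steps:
H(X) = X² + 9*X
((5448 + H(-101)) - 6990) + (21949 + 15565) = ((5448 - 101*(9 - 101)) - 6990) + (21949 + 15565) = ((5448 - 101*(-92)) - 6990) + 37514 = ((5448 + 9292) - 6990) + 37514 = (14740 - 6990) + 37514 = 7750 + 37514 = 45264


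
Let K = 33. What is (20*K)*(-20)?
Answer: -13200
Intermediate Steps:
(20*K)*(-20) = (20*33)*(-20) = 660*(-20) = -13200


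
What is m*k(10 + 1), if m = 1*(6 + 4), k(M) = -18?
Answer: -180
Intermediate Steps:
m = 10 (m = 1*10 = 10)
m*k(10 + 1) = 10*(-18) = -180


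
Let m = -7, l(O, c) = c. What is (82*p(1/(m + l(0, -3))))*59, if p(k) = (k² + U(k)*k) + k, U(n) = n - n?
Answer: -21771/50 ≈ -435.42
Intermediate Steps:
U(n) = 0
p(k) = k + k² (p(k) = (k² + 0*k) + k = (k² + 0) + k = k² + k = k + k²)
(82*p(1/(m + l(0, -3))))*59 = (82*((1 + 1/(-7 - 3))/(-7 - 3)))*59 = (82*((1 + 1/(-10))/(-10)))*59 = (82*(-(1 - ⅒)/10))*59 = (82*(-⅒*9/10))*59 = (82*(-9/100))*59 = -369/50*59 = -21771/50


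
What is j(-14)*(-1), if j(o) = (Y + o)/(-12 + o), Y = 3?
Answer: -11/26 ≈ -0.42308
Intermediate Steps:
j(o) = (3 + o)/(-12 + o)
j(-14)*(-1) = ((3 - 14)/(-12 - 14))*(-1) = (-11/(-26))*(-1) = -1/26*(-11)*(-1) = (11/26)*(-1) = -11/26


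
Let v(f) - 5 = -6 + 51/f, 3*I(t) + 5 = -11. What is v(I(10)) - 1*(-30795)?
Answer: 492551/16 ≈ 30784.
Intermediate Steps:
I(t) = -16/3 (I(t) = -5/3 + (⅓)*(-11) = -5/3 - 11/3 = -16/3)
v(f) = -1 + 51/f (v(f) = 5 + (-6 + 51/f) = -1 + 51/f)
v(I(10)) - 1*(-30795) = (51 - 1*(-16/3))/(-16/3) - 1*(-30795) = -3*(51 + 16/3)/16 + 30795 = -3/16*169/3 + 30795 = -169/16 + 30795 = 492551/16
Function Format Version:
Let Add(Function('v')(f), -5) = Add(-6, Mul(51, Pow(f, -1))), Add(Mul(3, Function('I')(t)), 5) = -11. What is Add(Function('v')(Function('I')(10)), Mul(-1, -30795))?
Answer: Rational(492551, 16) ≈ 30784.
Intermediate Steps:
Function('I')(t) = Rational(-16, 3) (Function('I')(t) = Add(Rational(-5, 3), Mul(Rational(1, 3), -11)) = Add(Rational(-5, 3), Rational(-11, 3)) = Rational(-16, 3))
Function('v')(f) = Add(-1, Mul(51, Pow(f, -1))) (Function('v')(f) = Add(5, Add(-6, Mul(51, Pow(f, -1)))) = Add(-1, Mul(51, Pow(f, -1))))
Add(Function('v')(Function('I')(10)), Mul(-1, -30795)) = Add(Mul(Pow(Rational(-16, 3), -1), Add(51, Mul(-1, Rational(-16, 3)))), Mul(-1, -30795)) = Add(Mul(Rational(-3, 16), Add(51, Rational(16, 3))), 30795) = Add(Mul(Rational(-3, 16), Rational(169, 3)), 30795) = Add(Rational(-169, 16), 30795) = Rational(492551, 16)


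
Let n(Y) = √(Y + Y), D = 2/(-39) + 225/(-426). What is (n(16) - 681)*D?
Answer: 728443/1846 - 6418*√2/2769 ≈ 391.33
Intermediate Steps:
D = -3209/5538 (D = 2*(-1/39) + 225*(-1/426) = -2/39 - 75/142 = -3209/5538 ≈ -0.57945)
n(Y) = √2*√Y (n(Y) = √(2*Y) = √2*√Y)
(n(16) - 681)*D = (√2*√16 - 681)*(-3209/5538) = (√2*4 - 681)*(-3209/5538) = (4*√2 - 681)*(-3209/5538) = (-681 + 4*√2)*(-3209/5538) = 728443/1846 - 6418*√2/2769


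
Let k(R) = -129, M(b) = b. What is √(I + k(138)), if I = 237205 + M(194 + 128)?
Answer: √237398 ≈ 487.23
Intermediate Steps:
I = 237527 (I = 237205 + (194 + 128) = 237205 + 322 = 237527)
√(I + k(138)) = √(237527 - 129) = √237398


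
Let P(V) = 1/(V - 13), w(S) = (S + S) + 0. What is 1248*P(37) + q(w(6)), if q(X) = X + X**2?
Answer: 208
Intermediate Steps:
w(S) = 2*S (w(S) = 2*S + 0 = 2*S)
P(V) = 1/(-13 + V)
1248*P(37) + q(w(6)) = 1248/(-13 + 37) + (2*6)*(1 + 2*6) = 1248/24 + 12*(1 + 12) = 1248*(1/24) + 12*13 = 52 + 156 = 208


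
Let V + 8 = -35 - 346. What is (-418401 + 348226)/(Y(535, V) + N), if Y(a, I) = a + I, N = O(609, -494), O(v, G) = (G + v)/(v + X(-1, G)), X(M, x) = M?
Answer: -42666400/88883 ≈ -480.03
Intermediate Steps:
O(v, G) = (G + v)/(-1 + v) (O(v, G) = (G + v)/(v - 1) = (G + v)/(-1 + v))
V = -389 (V = -8 + (-35 - 346) = -8 - 381 = -389)
N = 115/608 (N = (-494 + 609)/(-1 + 609) = 115/608 ≈ 0.18914)
Y(a, I) = I + a
(-418401 + 348226)/(Y(535, V) + N) = (-418401 + 348226)/((-389 + 535) + 115/608) = -70175/(146 + 115/608) = -70175/88883/608 = -70175*608/88883 = -42666400/88883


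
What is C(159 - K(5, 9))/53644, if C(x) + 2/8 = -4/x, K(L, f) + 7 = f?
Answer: -173/33688432 ≈ -5.1353e-6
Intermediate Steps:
K(L, f) = -7 + f
C(x) = -¼ - 4/x
C(159 - K(5, 9))/53644 = ((-16 - (159 - (-7 + 9)))/(4*(159 - (-7 + 9))))/53644 = ((-16 - (159 - 1*2))/(4*(159 - 1*2)))*(1/53644) = ((-16 - (159 - 2))/(4*(159 - 2)))*(1/53644) = ((¼)*(-16 - 1*157)/157)*(1/53644) = ((¼)*(1/157)*(-16 - 157))*(1/53644) = ((¼)*(1/157)*(-173))*(1/53644) = -173/628*1/53644 = -173/33688432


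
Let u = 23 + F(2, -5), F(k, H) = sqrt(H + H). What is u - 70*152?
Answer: -10617 + I*sqrt(10) ≈ -10617.0 + 3.1623*I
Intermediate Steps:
F(k, H) = sqrt(2)*sqrt(H) (F(k, H) = sqrt(2*H) = sqrt(2)*sqrt(H))
u = 23 + I*sqrt(10) (u = 23 + sqrt(2)*sqrt(-5) = 23 + sqrt(2)*(I*sqrt(5)) = 23 + I*sqrt(10) ≈ 23.0 + 3.1623*I)
u - 70*152 = (23 + I*sqrt(10)) - 70*152 = (23 + I*sqrt(10)) - 10640 = -10617 + I*sqrt(10)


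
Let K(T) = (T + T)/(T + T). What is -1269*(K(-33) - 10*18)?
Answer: 227151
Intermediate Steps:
K(T) = 1 (K(T) = (2*T)/((2*T)) = (2*T)*(1/(2*T)) = 1)
-1269*(K(-33) - 10*18) = -1269*(1 - 10*18) = -1269*(1 - 180) = -1269*(-179) = 227151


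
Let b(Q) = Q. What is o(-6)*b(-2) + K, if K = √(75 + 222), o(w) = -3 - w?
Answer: -6 + 3*√33 ≈ 11.234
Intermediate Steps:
K = 3*√33 (K = √297 = 3*√33 ≈ 17.234)
o(-6)*b(-2) + K = (-3 - 1*(-6))*(-2) + 3*√33 = (-3 + 6)*(-2) + 3*√33 = 3*(-2) + 3*√33 = -6 + 3*√33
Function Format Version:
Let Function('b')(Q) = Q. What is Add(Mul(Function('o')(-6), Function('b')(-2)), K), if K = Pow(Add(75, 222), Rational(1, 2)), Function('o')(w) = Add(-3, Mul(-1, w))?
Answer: Add(-6, Mul(3, Pow(33, Rational(1, 2)))) ≈ 11.234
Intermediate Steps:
K = Mul(3, Pow(33, Rational(1, 2))) (K = Pow(297, Rational(1, 2)) = Mul(3, Pow(33, Rational(1, 2))) ≈ 17.234)
Add(Mul(Function('o')(-6), Function('b')(-2)), K) = Add(Mul(Add(-3, Mul(-1, -6)), -2), Mul(3, Pow(33, Rational(1, 2)))) = Add(Mul(Add(-3, 6), -2), Mul(3, Pow(33, Rational(1, 2)))) = Add(Mul(3, -2), Mul(3, Pow(33, Rational(1, 2)))) = Add(-6, Mul(3, Pow(33, Rational(1, 2))))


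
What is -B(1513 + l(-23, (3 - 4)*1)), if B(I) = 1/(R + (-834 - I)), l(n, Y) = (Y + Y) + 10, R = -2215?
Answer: 1/4570 ≈ 0.00021882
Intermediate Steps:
l(n, Y) = 10 + 2*Y (l(n, Y) = 2*Y + 10 = 10 + 2*Y)
B(I) = 1/(-3049 - I) (B(I) = 1/(-2215 + (-834 - I)) = 1/(-3049 - I))
-B(1513 + l(-23, (3 - 4)*1)) = -(-1)/(3049 + (1513 + (10 + 2*((3 - 4)*1)))) = -(-1)/(3049 + (1513 + (10 + 2*(-1*1)))) = -(-1)/(3049 + (1513 + (10 + 2*(-1)))) = -(-1)/(3049 + (1513 + (10 - 2))) = -(-1)/(3049 + (1513 + 8)) = -(-1)/(3049 + 1521) = -(-1)/4570 = -1*(-1/4570) = 1/4570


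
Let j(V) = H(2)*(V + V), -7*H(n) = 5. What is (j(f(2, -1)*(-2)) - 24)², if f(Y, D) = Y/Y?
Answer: 21904/49 ≈ 447.02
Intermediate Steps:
H(n) = -5/7 (H(n) = -⅐*5 = -5/7)
f(Y, D) = 1
j(V) = -10*V/7 (j(V) = -5*(V + V)/7 = -10*V/7)
(j(f(2, -1)*(-2)) - 24)² = (-10*(-2)/7 - 24)² = (-10/7*(-2) - 24)² = (20/7 - 24)² = (-148/7)² = 21904/49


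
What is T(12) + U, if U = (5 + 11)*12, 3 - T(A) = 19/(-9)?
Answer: 1774/9 ≈ 197.11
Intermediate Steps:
T(A) = 46/9 (T(A) = 3 - 19/(-9) = 3 - 19*(-1)/9 = 3 - 1*(-19/9) = 3 + 19/9 = 46/9)
U = 192 (U = 16*12 = 192)
T(12) + U = 46/9 + 192 = 1774/9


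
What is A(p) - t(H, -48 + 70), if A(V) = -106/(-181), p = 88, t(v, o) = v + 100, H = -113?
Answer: 2459/181 ≈ 13.586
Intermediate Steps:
t(v, o) = 100 + v
A(V) = 106/181 (A(V) = -106*(-1/181) = 106/181)
A(p) - t(H, -48 + 70) = 106/181 - (100 - 113) = 106/181 - 1*(-13) = 106/181 + 13 = 2459/181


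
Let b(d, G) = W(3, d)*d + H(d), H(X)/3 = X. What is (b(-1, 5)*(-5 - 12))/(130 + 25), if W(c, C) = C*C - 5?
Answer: -17/155 ≈ -0.10968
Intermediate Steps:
H(X) = 3*X
W(c, C) = -5 + C² (W(c, C) = C² - 5 = -5 + C²)
b(d, G) = 3*d + d*(-5 + d²) (b(d, G) = (-5 + d²)*d + 3*d = d*(-5 + d²) + 3*d = 3*d + d*(-5 + d²))
(b(-1, 5)*(-5 - 12))/(130 + 25) = ((-(-2 + (-1)²))*(-5 - 12))/(130 + 25) = (-(-2 + 1)*(-17))/155 = (-1*(-1)*(-17))/155 = (1*(-17))/155 = (1/155)*(-17) = -17/155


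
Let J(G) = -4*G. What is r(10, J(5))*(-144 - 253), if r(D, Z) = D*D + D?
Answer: -43670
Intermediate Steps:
r(D, Z) = D + D² (r(D, Z) = D² + D = D + D²)
r(10, J(5))*(-144 - 253) = (10*(1 + 10))*(-144 - 253) = (10*11)*(-397) = 110*(-397) = -43670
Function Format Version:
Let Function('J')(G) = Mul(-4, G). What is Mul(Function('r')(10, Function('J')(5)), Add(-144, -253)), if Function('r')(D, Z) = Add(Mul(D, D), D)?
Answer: -43670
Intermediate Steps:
Function('r')(D, Z) = Add(D, Pow(D, 2)) (Function('r')(D, Z) = Add(Pow(D, 2), D) = Add(D, Pow(D, 2)))
Mul(Function('r')(10, Function('J')(5)), Add(-144, -253)) = Mul(Mul(10, Add(1, 10)), Add(-144, -253)) = Mul(Mul(10, 11), -397) = Mul(110, -397) = -43670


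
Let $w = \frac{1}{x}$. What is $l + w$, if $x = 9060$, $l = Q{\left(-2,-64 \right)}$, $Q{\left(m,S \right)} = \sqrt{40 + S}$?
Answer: $\frac{1}{9060} + 2 i \sqrt{6} \approx 0.00011038 + 4.899 i$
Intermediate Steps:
$l = 2 i \sqrt{6}$ ($l = \sqrt{40 - 64} = \sqrt{-24} = 2 i \sqrt{6} \approx 4.899 i$)
$w = \frac{1}{9060} \approx 0.00011038$
$l + w = 2 i \sqrt{6} + \frac{1}{9060} = \frac{1}{9060} + 2 i \sqrt{6}$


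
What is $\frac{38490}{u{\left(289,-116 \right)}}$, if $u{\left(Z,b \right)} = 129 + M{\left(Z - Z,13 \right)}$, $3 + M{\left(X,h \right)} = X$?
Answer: $\frac{6415}{21} \approx 305.48$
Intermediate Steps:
$M{\left(X,h \right)} = -3 + X$
$u{\left(Z,b \right)} = 126$ ($u{\left(Z,b \right)} = 129 + \left(-3 + \left(Z - Z\right)\right) = 129 + \left(-3 + 0\right) = 129 - 3 = 126$)
$\frac{38490}{u{\left(289,-116 \right)}} = \frac{38490}{126} = 38490 \cdot \frac{1}{126} = \frac{6415}{21}$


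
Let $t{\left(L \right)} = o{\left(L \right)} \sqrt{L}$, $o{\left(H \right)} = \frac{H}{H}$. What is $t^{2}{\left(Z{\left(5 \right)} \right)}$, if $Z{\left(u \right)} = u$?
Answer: $5$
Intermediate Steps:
$o{\left(H \right)} = 1$
$t{\left(L \right)} = \sqrt{L}$ ($t{\left(L \right)} = 1 \sqrt{L} = \sqrt{L}$)
$t^{2}{\left(Z{\left(5 \right)} \right)} = \left(\sqrt{5}\right)^{2} = 5$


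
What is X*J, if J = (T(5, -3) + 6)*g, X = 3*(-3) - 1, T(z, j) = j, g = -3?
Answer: 90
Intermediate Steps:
X = -10 (X = -9 - 1 = -10)
J = -9 (J = (-3 + 6)*(-3) = 3*(-3) = -9)
X*J = -10*(-9) = 90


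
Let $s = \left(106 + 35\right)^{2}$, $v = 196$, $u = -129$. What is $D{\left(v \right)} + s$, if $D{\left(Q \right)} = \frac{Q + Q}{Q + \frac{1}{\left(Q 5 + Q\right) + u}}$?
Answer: $\frac{4080250077}{205213} \approx 19883.0$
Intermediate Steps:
$s = 19881$ ($s = 141^{2} = 19881$)
$D{\left(Q \right)} = \frac{2 Q}{Q + \frac{1}{-129 + 6 Q}}$ ($D{\left(Q \right)} = \frac{Q + Q}{Q + \frac{1}{\left(Q 5 + Q\right) - 129}} = \frac{2 Q}{Q + \frac{1}{\left(5 Q + Q\right) - 129}} = \frac{2 Q}{Q + \frac{1}{6 Q - 129}} = \frac{2 Q}{Q + \frac{1}{-129 + 6 Q}}$)
$D{\left(v \right)} + s = 6 \cdot 196 \frac{1}{1 - 25284 + 6 \cdot 196^{2}} \left(-43 + 2 \cdot 196\right) + 19881 = 6 \cdot 196 \frac{1}{1 - 25284 + 6 \cdot 38416} \left(-43 + 392\right) + 19881 = 6 \cdot 196 \frac{1}{1 - 25284 + 230496} \cdot 349 + 19881 = 6 \cdot 196 \cdot \frac{1}{205213} \cdot 349 + 19881 = \frac{410424}{205213} + 19881 = \frac{4080250077}{205213}$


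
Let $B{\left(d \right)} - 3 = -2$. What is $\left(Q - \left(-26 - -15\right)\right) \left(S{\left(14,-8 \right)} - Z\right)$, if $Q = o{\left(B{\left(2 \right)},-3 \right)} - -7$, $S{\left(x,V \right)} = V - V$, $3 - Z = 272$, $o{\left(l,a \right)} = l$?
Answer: $5111$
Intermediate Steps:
$B{\left(d \right)} = 1$ ($B{\left(d \right)} = 3 - 2 = 1$)
$Z = -269$ ($Z = 3 - 272 = -269$)
$S{\left(x,V \right)} = 0$
$Q = 8$ ($Q = 1 - -7 = 1 + \left(-2 + 9\right) = 1 + 7 = 8$)
$\left(Q - \left(-26 - -15\right)\right) \left(S{\left(14,-8 \right)} - Z\right) = \left(8 - \left(-26 - -15\right)\right) \left(0 - -269\right) = \left(8 - \left(-26 + 15\right)\right) \left(0 + 269\right) = \left(8 - -11\right) 269 = \left(8 + 11\right) 269 = 19 \cdot 269 = 5111$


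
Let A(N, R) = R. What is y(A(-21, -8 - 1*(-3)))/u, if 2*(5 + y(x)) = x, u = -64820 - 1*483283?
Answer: 5/365402 ≈ 1.3684e-5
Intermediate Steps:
u = -548103 (u = -64820 - 483283 = -548103)
y(x) = -5 + x/2
y(A(-21, -8 - 1*(-3)))/u = (-5 + (-8 - 1*(-3))/2)/(-548103) = (-5 + (-8 + 3)/2)*(-1/548103) = (-5 + (½)*(-5))*(-1/548103) = (-5 - 5/2)*(-1/548103) = -15/2*(-1/548103) = 5/365402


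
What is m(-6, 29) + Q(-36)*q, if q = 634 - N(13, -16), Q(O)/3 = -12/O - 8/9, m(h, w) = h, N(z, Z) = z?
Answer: -1041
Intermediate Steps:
Q(O) = -8/3 - 36/O (Q(O) = 3*(-12/O - 8/9) = 3*(-8/9 - 12/O) = -8/3 - 36/O)
q = 621 (q = 634 - 1*13 = 634 - 13 = 621)
m(-6, 29) + Q(-36)*q = -6 + (-8/3 - 36/(-36))*621 = -6 + (-8/3 - 36*(-1/36))*621 = -6 + (-8/3 + 1)*621 = -6 - 5/3*621 = -6 - 1035 = -1041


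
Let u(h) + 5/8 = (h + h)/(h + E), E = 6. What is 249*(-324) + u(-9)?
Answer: -645365/8 ≈ -80671.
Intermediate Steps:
u(h) = -5/8 + 2*h/(6 + h) (u(h) = -5/8 + (h + h)/(h + 6) = -5/8 + (2*h)/(6 + h) = -5/8 + 2*h/(6 + h))
249*(-324) + u(-9) = 249*(-324) + (-30 + 11*(-9))/(8*(6 - 9)) = -80676 + (⅛)*(-30 - 99)/(-3) = -80676 + (⅛)*(-⅓)*(-129) = -80676 + 43/8 = -645365/8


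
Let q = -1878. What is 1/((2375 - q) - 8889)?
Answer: -1/4636 ≈ -0.00021570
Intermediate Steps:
1/((2375 - q) - 8889) = 1/((2375 - 1*(-1878)) - 8889) = 1/((2375 + 1878) - 8889) = 1/(4253 - 8889) = 1/(-4636) = -1/4636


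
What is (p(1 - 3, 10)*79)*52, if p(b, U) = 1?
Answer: 4108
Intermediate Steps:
(p(1 - 3, 10)*79)*52 = (1*79)*52 = 79*52 = 4108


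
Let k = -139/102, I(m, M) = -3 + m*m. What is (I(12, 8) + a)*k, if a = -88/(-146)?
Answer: -1436843/7446 ≈ -192.97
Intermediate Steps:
I(m, M) = -3 + m²
a = 44/73 (a = -88*(-1/146) = 44/73 ≈ 0.60274)
k = -139/102 (k = -139*1/102 = -139/102 ≈ -1.3627)
(I(12, 8) + a)*k = ((-3 + 12²) + 44/73)*(-139/102) = ((-3 + 144) + 44/73)*(-139/102) = (141 + 44/73)*(-139/102) = (10337/73)*(-139/102) = -1436843/7446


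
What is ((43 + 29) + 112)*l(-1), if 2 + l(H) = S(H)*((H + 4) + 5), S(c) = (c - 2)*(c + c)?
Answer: 8464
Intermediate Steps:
S(c) = 2*c*(-2 + c) (S(c) = (-2 + c)*(2*c) = 2*c*(-2 + c))
l(H) = -2 + 2*H*(-2 + H)*(9 + H) (l(H) = -2 + (2*H*(-2 + H))*((H + 4) + 5) = -2 + (2*H*(-2 + H))*((4 + H) + 5) = -2 + (2*H*(-2 + H))*(9 + H) = -2 + 2*H*(-2 + H)*(9 + H))
((43 + 29) + 112)*l(-1) = ((43 + 29) + 112)*(-2 - 36*(-1) + 2*(-1)³ + 14*(-1)²) = (72 + 112)*(-2 + 36 + 2*(-1) + 14*1) = 184*(-2 + 36 - 2 + 14) = 184*46 = 8464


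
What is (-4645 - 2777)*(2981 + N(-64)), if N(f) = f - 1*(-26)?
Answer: -21842946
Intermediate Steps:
N(f) = 26 + f (N(f) = f + 26 = 26 + f)
(-4645 - 2777)*(2981 + N(-64)) = (-4645 - 2777)*(2981 + (26 - 64)) = -7422*(2981 - 38) = -7422*2943 = -21842946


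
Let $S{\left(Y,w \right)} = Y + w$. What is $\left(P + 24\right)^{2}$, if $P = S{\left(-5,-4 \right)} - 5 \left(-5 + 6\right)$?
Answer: $100$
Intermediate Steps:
$P = -14$ ($P = \left(-5 - 4\right) - 5 \left(-5 + 6\right) = -9 - 5 = -14$)
$\left(P + 24\right)^{2} = \left(-14 + 24\right)^{2} = 10^{2} = 100$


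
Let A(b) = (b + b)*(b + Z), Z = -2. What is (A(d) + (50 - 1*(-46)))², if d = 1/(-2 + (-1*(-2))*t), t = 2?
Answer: 35721/4 ≈ 8930.3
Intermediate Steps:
d = ½ (d = 1/(-2 - 1*(-2)*2) = 1/(-2 + 2*2) = 1/(-2 + 4) = 1/2 = ½ ≈ 0.50000)
A(b) = 2*b*(-2 + b) (A(b) = (b + b)*(b - 2) = (2*b)*(-2 + b) = 2*b*(-2 + b))
(A(d) + (50 - 1*(-46)))² = (2*(½)*(-2 + ½) + (50 - 1*(-46)))² = (2*(½)*(-3/2) + (50 + 46))² = (-3/2 + 96)² = (189/2)² = 35721/4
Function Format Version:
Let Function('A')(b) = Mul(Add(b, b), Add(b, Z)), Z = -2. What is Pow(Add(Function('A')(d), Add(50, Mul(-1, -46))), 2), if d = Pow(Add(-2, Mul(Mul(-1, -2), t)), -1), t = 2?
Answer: Rational(35721, 4) ≈ 8930.3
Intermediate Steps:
d = Rational(1, 2) (d = Pow(Add(-2, Mul(Mul(-1, -2), 2)), -1) = Pow(Add(-2, Mul(2, 2)), -1) = Pow(Add(-2, 4), -1) = Pow(2, -1) = Rational(1, 2) ≈ 0.50000)
Function('A')(b) = Mul(2, b, Add(-2, b)) (Function('A')(b) = Mul(Add(b, b), Add(b, -2)) = Mul(Mul(2, b), Add(-2, b)) = Mul(2, b, Add(-2, b)))
Pow(Add(Function('A')(d), Add(50, Mul(-1, -46))), 2) = Pow(Add(Mul(2, Rational(1, 2), Add(-2, Rational(1, 2))), Add(50, Mul(-1, -46))), 2) = Pow(Add(Mul(2, Rational(1, 2), Rational(-3, 2)), Add(50, 46)), 2) = Pow(Add(Rational(-3, 2), 96), 2) = Pow(Rational(189, 2), 2) = Rational(35721, 4)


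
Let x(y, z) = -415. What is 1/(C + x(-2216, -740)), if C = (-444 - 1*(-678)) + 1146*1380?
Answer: 1/1581299 ≈ 6.3239e-7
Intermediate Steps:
C = 1581714 (C = (-444 + 678) + 1581480 = 234 + 1581480 = 1581714)
1/(C + x(-2216, -740)) = 1/(1581714 - 415) = 1/1581299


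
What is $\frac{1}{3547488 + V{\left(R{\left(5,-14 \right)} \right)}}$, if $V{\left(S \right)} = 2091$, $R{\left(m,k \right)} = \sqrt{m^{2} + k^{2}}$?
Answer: $\frac{1}{3549579} \approx 2.8172 \cdot 10^{-7}$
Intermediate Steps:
$R{\left(m,k \right)} = \sqrt{k^{2} + m^{2}}$
$\frac{1}{3547488 + V{\left(R{\left(5,-14 \right)} \right)}} = \frac{1}{3547488 + 2091} = \frac{1}{3549579}$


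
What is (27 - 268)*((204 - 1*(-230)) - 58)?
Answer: -90616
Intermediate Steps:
(27 - 268)*((204 - 1*(-230)) - 58) = -241*((204 + 230) - 58) = -241*(434 - 58) = -241*376 = -90616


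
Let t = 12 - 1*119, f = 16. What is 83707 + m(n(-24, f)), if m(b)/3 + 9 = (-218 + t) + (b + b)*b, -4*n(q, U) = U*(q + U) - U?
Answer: 90481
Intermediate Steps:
t = -107 (t = 12 - 119 = -107)
n(q, U) = U/4 - U*(U + q)/4 (n(q, U) = -(U*(q + U) - U)/4 = -(U*(U + q) - U)/4 = -(-U + U*(U + q))/4 = U/4 - U*(U + q)/4)
m(b) = -1002 + 6*b² (m(b) = -27 + 3*((-218 - 107) + (b + b)*b) = -27 + 3*(-325 + (2*b)*b) = -27 + 3*(-325 + 2*b²) = -27 + (-975 + 6*b²) = -1002 + 6*b²)
83707 + m(n(-24, f)) = 83707 + (-1002 + 6*((¼)*16*(1 - 1*16 - 1*(-24)))²) = 83707 + (-1002 + 6*((¼)*16*(1 - 16 + 24))²) = 83707 + (-1002 + 6*((¼)*16*9)²) = 83707 + (-1002 + 6*36²) = 83707 + (-1002 + 6*1296) = 83707 + (-1002 + 7776) = 83707 + 6774 = 90481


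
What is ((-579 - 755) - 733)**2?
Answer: 4272489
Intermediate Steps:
((-579 - 755) - 733)**2 = (-1334 - 733)**2 = (-2067)**2 = 4272489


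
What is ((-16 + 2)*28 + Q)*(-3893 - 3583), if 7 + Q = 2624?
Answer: -16634100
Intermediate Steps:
Q = 2617 (Q = -7 + 2624 = 2617)
((-16 + 2)*28 + Q)*(-3893 - 3583) = ((-16 + 2)*28 + 2617)*(-3893 - 3583) = (-14*28 + 2617)*(-7476) = (-392 + 2617)*(-7476) = 2225*(-7476) = -16634100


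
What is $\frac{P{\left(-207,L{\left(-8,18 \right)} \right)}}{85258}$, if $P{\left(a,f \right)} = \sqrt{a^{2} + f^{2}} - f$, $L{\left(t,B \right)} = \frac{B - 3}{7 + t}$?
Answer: $\frac{15}{85258} + \frac{3 \sqrt{4786}}{85258} \approx 0.0026102$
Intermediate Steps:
$L{\left(t,B \right)} = \frac{-3 + B}{7 + t}$
$\frac{P{\left(-207,L{\left(-8,18 \right)} \right)}}{85258} = \frac{\sqrt{\left(-207\right)^{2} + \left(\frac{-3 + 18}{7 - 8}\right)^{2}} - \frac{-3 + 18}{7 - 8}}{85258} = \left(\sqrt{42849 + \left(\frac{1}{-1} \cdot 15\right)^{2}} - \frac{1}{-1} \cdot 15\right) \frac{1}{85258} = \left(\sqrt{42849 + \left(\left(-1\right) 15\right)^{2}} - \left(-1\right) 15\right) \frac{1}{85258} = \left(\sqrt{42849 + \left(-15\right)^{2}} - -15\right) \frac{1}{85258} = \left(\sqrt{42849 + 225} + 15\right) \frac{1}{85258} = \left(\sqrt{43074} + 15\right) \frac{1}{85258} = \left(3 \sqrt{4786} + 15\right) \frac{1}{85258} = \left(15 + 3 \sqrt{4786}\right) \frac{1}{85258} = \frac{15}{85258} + \frac{3 \sqrt{4786}}{85258}$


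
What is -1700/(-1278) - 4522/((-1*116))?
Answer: 1494079/37062 ≈ 40.313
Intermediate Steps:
-1700/(-1278) - 4522/((-1*116)) = -1700*(-1/1278) - 4522/(-116) = 850/639 - 4522*(-1/116) = 850/639 + 2261/58 = 1494079/37062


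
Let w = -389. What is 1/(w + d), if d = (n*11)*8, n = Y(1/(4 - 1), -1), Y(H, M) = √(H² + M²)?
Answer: -3501/1284449 - 264*√10/1284449 ≈ -0.0033756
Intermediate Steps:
n = √10/3 (n = √((1/(4 - 1))² + (-1)²) = √((1/3)² + 1) = √((⅓)² + 1) = √(⅑ + 1) = √(10/9) = √10/3 ≈ 1.0541)
d = 88*√10/3 (d = ((√10/3)*11)*8 = (11*√10/3)*8 = 88*√10/3 ≈ 92.760)
1/(w + d) = 1/(-389 + 88*√10/3)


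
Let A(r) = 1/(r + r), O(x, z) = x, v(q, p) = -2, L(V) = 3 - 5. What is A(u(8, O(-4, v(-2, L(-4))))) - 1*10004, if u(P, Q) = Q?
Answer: -80033/8 ≈ -10004.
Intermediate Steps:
L(V) = -2
A(r) = 1/(2*r)
A(u(8, O(-4, v(-2, L(-4))))) - 1*10004 = (½)/(-4) - 1*10004 = (½)*(-¼) - 10004 = -⅛ - 10004 = -80033/8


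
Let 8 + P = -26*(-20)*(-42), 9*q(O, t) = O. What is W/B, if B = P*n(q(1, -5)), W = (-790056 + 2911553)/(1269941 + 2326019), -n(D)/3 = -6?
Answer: -2121497/1414161613440 ≈ -1.5002e-6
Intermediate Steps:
q(O, t) = O/9
n(D) = 18 (n(D) = -3*(-6) = 18)
W = 2121497/3595960 ≈ 0.58997
P = -21848 (P = -8 - 26*(-20)*(-42) = -8 + 520*(-42) = -8 - 21840 = -21848)
B = -393264 (B = -21848*18 = -393264)
W/B = (2121497/3595960)/(-393264) = (2121497/3595960)*(-1/393264) = -2121497/1414161613440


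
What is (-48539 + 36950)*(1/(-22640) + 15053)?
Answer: -3949530261291/22640 ≈ -1.7445e+8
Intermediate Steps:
(-48539 + 36950)*(1/(-22640) + 15053) = -11589*(-1/22640 + 15053) = -11589*340799919/22640 = -3949530261291/22640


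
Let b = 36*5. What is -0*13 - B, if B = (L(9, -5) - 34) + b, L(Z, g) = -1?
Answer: -145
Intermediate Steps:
b = 180
B = 145 (B = (-1 - 34) + 180 = -35 + 180 = 145)
-0*13 - B = -0*13 - 1*145 = -12*0 - 145 = 0 - 145 = -145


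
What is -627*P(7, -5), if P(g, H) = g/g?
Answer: -627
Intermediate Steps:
P(g, H) = 1
-627*P(7, -5) = -627*1 = -627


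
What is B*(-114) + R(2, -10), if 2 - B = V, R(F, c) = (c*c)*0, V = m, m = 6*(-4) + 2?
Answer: -2736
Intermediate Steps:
m = -22 (m = -24 + 2 = -22)
V = -22
R(F, c) = 0 (R(F, c) = c²*0 = 0)
B = 24 (B = 2 - 1*(-22) = 2 + 22 = 24)
B*(-114) + R(2, -10) = 24*(-114) + 0 = -2736 + 0 = -2736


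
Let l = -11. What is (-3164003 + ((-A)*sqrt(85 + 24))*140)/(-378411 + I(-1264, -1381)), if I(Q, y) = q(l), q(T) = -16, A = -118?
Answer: 3164003/378427 - 2360*sqrt(109)/54061 ≈ 7.9052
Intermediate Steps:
I(Q, y) = -16
(-3164003 + ((-A)*sqrt(85 + 24))*140)/(-378411 + I(-1264, -1381)) = (-3164003 + ((-1*(-118))*sqrt(85 + 24))*140)/(-378411 - 16) = (-3164003 + (118*sqrt(109))*140)/(-378427) = (-3164003 + 16520*sqrt(109))*(-1/378427) = 3164003/378427 - 2360*sqrt(109)/54061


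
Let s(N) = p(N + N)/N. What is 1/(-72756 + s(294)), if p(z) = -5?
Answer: -294/21390269 ≈ -1.3745e-5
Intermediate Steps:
s(N) = -5/N
1/(-72756 + s(294)) = 1/(-72756 - 5/294) = 1/(-21390269/294) = -294/21390269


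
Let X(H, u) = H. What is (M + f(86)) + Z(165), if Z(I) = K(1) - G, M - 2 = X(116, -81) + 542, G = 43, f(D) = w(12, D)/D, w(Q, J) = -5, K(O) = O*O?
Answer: 53143/86 ≈ 617.94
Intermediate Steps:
K(O) = O**2
f(D) = -5/D
M = 660 (M = 2 + (116 + 542) = 2 + 658 = 660)
Z(I) = -42 (Z(I) = 1**2 - 1*43 = 1 - 43 = -42)
(M + f(86)) + Z(165) = (660 - 5/86) - 42 = 56755/86 - 42 = 53143/86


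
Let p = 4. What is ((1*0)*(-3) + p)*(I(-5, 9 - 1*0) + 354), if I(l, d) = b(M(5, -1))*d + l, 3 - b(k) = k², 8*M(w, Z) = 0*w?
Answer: 1504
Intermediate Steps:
M(w, Z) = 0 (M(w, Z) = (0*w)/8 = (⅛)*0 = 0)
b(k) = 3 - k²
I(l, d) = l + 3*d (I(l, d) = (3 - 1*0²)*d + l = (3 - 1*0)*d + l = (3 + 0)*d + l = 3*d + l = l + 3*d)
((1*0)*(-3) + p)*(I(-5, 9 - 1*0) + 354) = ((1*0)*(-3) + 4)*((-5 + 3*(9 - 1*0)) + 354) = (0*(-3) + 4)*((-5 + 3*(9 + 0)) + 354) = (0 + 4)*((-5 + 3*9) + 354) = 4*((-5 + 27) + 354) = 4*(22 + 354) = 4*376 = 1504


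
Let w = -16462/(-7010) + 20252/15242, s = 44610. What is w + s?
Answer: 1191702919131/26711605 ≈ 44614.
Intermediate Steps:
w = 98220081/26711605 (w = -16462*(-1/7010) + 20252*(1/15242) = 8231/3505 + 10126/7621 = 98220081/26711605 ≈ 3.6771)
w + s = 98220081/26711605 + 44610 = 1191702919131/26711605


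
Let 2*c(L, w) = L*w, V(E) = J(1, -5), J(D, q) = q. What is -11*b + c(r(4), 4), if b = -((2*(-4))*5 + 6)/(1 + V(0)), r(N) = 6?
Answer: 211/2 ≈ 105.50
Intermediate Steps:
V(E) = -5
b = -17/2 (b = -((2*(-4))*5 + 6)/(1 - 5) = -(-8*5 + 6)/(-4) = -(-40 + 6)*(-1)/4 = -(-34)*(-1)/4 = -1*17/2 = -17/2 ≈ -8.5000)
c(L, w) = L*w/2 (c(L, w) = (L*w)/2 = L*w/2)
-11*b + c(r(4), 4) = -11*(-17/2) + (½)*6*4 = 187/2 + 12 = 211/2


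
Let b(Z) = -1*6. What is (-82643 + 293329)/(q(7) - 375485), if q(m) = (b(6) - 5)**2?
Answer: -105343/187682 ≈ -0.56128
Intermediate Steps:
b(Z) = -6
q(m) = 121 (q(m) = (-6 - 5)**2 = (-11)**2 = 121)
(-82643 + 293329)/(q(7) - 375485) = (-82643 + 293329)/(121 - 375485) = 210686/(-375364) = 210686*(-1/375364) = -105343/187682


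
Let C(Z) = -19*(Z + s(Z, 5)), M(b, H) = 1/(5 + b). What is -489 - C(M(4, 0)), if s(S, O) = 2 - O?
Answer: -4895/9 ≈ -543.89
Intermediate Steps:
C(Z) = 57 - 19*Z (C(Z) = -19*(Z + (2 - 1*5)) = -19*(Z + (2 - 5)) = -19*(Z - 3) = -19*(-3 + Z) = 57 - 19*Z)
-489 - C(M(4, 0)) = -489 - (57 - 19/(5 + 4)) = -489 - (57 - 19/9) = -489 - 1*494/9 = -489 - 494/9 = -4895/9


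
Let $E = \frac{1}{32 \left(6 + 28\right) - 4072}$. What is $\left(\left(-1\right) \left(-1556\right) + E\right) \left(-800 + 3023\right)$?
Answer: $\frac{10321617969}{2984} \approx 3.459 \cdot 10^{6}$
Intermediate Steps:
$E = - \frac{1}{2984}$ ($E = \frac{1}{32 \cdot 34 - 4072} = \frac{1}{1088 - 4072} = \frac{1}{-2984} = - \frac{1}{2984} \approx -0.00033512$)
$\left(\left(-1\right) \left(-1556\right) + E\right) \left(-800 + 3023\right) = \left(\left(-1\right) \left(-1556\right) - \frac{1}{2984}\right) \left(-800 + 3023\right) = \left(1556 - \frac{1}{2984}\right) 2223 = \frac{4643103}{2984} \cdot 2223 = \frac{10321617969}{2984}$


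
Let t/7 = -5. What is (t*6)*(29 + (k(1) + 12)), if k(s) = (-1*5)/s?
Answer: -7560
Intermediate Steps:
k(s) = -5/s
t = -35 (t = 7*(-5) = -35)
(t*6)*(29 + (k(1) + 12)) = (-35*6)*(29 + (-5/1 + 12)) = -210*(29 + (-5*1 + 12)) = -210*(29 + (-5 + 12)) = -210*(29 + 7) = -210*36 = -7560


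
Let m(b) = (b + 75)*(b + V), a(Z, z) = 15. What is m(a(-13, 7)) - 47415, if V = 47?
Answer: -41835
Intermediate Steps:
m(b) = (47 + b)*(75 + b) (m(b) = (b + 75)*(b + 47) = (75 + b)*(47 + b) = (47 + b)*(75 + b))
m(a(-13, 7)) - 47415 = (3525 + 15² + 122*15) - 47415 = (3525 + 225 + 1830) - 47415 = 5580 - 47415 = -41835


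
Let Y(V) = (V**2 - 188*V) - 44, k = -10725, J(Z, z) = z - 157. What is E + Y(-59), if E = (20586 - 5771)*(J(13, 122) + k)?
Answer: -159394871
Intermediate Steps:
J(Z, z) = -157 + z
E = -159409400 (E = (20586 - 5771)*((-157 + 122) - 10725) = 14815*(-35 - 10725) = 14815*(-10760) = -159409400)
Y(V) = -44 + V**2 - 188*V
E + Y(-59) = -159409400 + (-44 + (-59)**2 - 188*(-59)) = -159409400 + (-44 + 3481 + 11092) = -159409400 + 14529 = -159394871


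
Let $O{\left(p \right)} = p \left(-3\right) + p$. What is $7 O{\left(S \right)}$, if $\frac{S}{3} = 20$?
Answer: $-840$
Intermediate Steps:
$S = 60$ ($S = 3 \cdot 20 = 60$)
$O{\left(p \right)} = - 2 p$ ($O{\left(p \right)} = - 3 p + p = - 2 p$)
$7 O{\left(S \right)} = 7 \left(\left(-2\right) 60\right) = 7 \left(-120\right) = -840$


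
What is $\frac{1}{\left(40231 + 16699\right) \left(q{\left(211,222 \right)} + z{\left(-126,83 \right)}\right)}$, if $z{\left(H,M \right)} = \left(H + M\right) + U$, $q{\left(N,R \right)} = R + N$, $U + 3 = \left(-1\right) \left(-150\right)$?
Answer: $\frac{1}{30571410} \approx 3.271 \cdot 10^{-8}$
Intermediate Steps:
$U = 147$ ($U = -3 - -150 = -3 + 150 = 147$)
$q{\left(N,R \right)} = N + R$
$z{\left(H,M \right)} = 147 + H + M$ ($z{\left(H,M \right)} = \left(H + M\right) + 147 = 147 + H + M$)
$\frac{1}{\left(40231 + 16699\right) \left(q{\left(211,222 \right)} + z{\left(-126,83 \right)}\right)} = \frac{1}{\left(40231 + 16699\right) \left(\left(211 + 222\right) + \left(147 - 126 + 83\right)\right)} = \frac{1}{56930 \left(433 + 104\right)} = \frac{1}{56930 \cdot 537} = \frac{1}{30571410}$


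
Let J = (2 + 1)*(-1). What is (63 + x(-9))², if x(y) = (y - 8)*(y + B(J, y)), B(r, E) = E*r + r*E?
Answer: 492804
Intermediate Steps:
J = -3 (J = 3*(-1) = -3)
B(r, E) = 2*E*r (B(r, E) = E*r + E*r = 2*E*r)
x(y) = -5*y*(-8 + y) (x(y) = (y - 8)*(y + 2*y*(-3)) = (-8 + y)*(y - 6*y) = (-8 + y)*(-5*y) = -5*y*(-8 + y))
(63 + x(-9))² = (63 + 5*(-9)*(8 - 1*(-9)))² = (63 + 5*(-9)*(8 + 9))² = (63 + 5*(-9)*17)² = (63 - 765)² = (-702)² = 492804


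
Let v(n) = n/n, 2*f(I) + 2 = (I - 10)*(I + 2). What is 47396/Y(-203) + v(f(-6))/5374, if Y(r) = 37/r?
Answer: -51705339075/198838 ≈ -2.6004e+5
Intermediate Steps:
f(I) = -1 + (-10 + I)*(2 + I)/2 (f(I) = -1 + ((I - 10)*(I + 2))/2 = -1 + ((-10 + I)*(2 + I))/2 = -1 + (-10 + I)*(2 + I)/2)
v(n) = 1
47396/Y(-203) + v(f(-6))/5374 = 47396/((37/(-203))) + 1/5374 = 47396/((37*(-1/203))) + 1*(1/5374) = 47396/(-37/203) + 1/5374 = 47396*(-203/37) + 1/5374 = -9621388/37 + 1/5374 = -51705339075/198838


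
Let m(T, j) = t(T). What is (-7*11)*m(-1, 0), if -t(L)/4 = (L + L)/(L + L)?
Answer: 308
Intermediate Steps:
t(L) = -4 (t(L) = -4*(L + L)/(L + L) = -4*2*L/(2*L) = -4*2*L*1/(2*L) = -4*1 = -4)
m(T, j) = -4
(-7*11)*m(-1, 0) = -7*11*(-4) = -77*(-4) = 308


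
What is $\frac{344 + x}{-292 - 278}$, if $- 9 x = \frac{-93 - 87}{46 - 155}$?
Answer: $- \frac{6246}{10355} \approx -0.60319$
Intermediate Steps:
$x = - \frac{20}{109}$ ($x = - \frac{\left(-93 - 87\right) \frac{1}{46 - 155}}{9} = - \frac{\left(-180\right) \frac{1}{-109}}{9} = - \frac{\left(-180\right) \left(- \frac{1}{109}\right)}{9} = \left(- \frac{1}{9}\right) \frac{180}{109} = - \frac{20}{109} \approx -0.18349$)
$\frac{344 + x}{-292 - 278} = \frac{344 - \frac{20}{109}}{-292 - 278} = \frac{37476}{109 \left(-570\right)} = \frac{37476}{109} \left(- \frac{1}{570}\right) = - \frac{6246}{10355}$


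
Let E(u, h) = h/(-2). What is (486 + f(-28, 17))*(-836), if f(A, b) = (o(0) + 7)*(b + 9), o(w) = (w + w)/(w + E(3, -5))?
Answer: -558448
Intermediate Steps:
E(u, h) = -h/2 (E(u, h) = h*(-1/2) = -h/2)
o(w) = 2*w/(5/2 + w) (o(w) = (w + w)/(w - 1/2*(-5)) = (2*w)/(w + 5/2) = (2*w)/(5/2 + w) = 2*w/(5/2 + w))
f(A, b) = 63 + 7*b (f(A, b) = (4*0/(5 + 2*0) + 7)*(b + 9) = (4*0/(5 + 0) + 7)*(9 + b) = (4*0/5 + 7)*(9 + b) = (4*0*(1/5) + 7)*(9 + b) = (0 + 7)*(9 + b) = 7*(9 + b) = 63 + 7*b)
(486 + f(-28, 17))*(-836) = (486 + (63 + 7*17))*(-836) = (486 + (63 + 119))*(-836) = (486 + 182)*(-836) = 668*(-836) = -558448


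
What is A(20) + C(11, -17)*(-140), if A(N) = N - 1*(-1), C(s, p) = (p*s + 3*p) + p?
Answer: 35721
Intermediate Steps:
C(s, p) = 4*p + p*s (C(s, p) = (3*p + p*s) + p = 4*p + p*s)
A(N) = 1 + N (A(N) = N + 1 = 1 + N)
A(20) + C(11, -17)*(-140) = (1 + 20) - 17*(4 + 11)*(-140) = 21 - 17*15*(-140) = 21 - 255*(-140) = 21 + 35700 = 35721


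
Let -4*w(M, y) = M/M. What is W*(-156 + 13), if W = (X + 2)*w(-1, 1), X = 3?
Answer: 715/4 ≈ 178.75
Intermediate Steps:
w(M, y) = -1/4 (w(M, y) = -M/(4*M) = -1/4*1 = -1/4)
W = -5/4 (W = (3 + 2)*(-1/4) = 5*(-1/4) = -5/4 ≈ -1.2500)
W*(-156 + 13) = -5*(-156 + 13)/4 = -5/4*(-143) = 715/4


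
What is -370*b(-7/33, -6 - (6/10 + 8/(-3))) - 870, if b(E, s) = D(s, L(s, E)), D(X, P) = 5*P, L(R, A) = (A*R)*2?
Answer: -391750/99 ≈ -3957.1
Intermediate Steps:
L(R, A) = 2*A*R
b(E, s) = 10*E*s (b(E, s) = 5*(2*E*s) = 10*E*s)
-370*b(-7/33, -6 - (6/10 + 8/(-3))) - 870 = -3700*(-7/33)*(-6 - (6/10 + 8/(-3))) - 870 = -3700*(-7*1/33)*(-6 - (6*(⅒) + 8*(-⅓))) - 870 = -3700*(-7)*(-6 - (⅗ - 8/3))/33 - 870 = -3700*(-7)*(-6 - 1*(-31/15))/33 - 870 = -3700*(-7)*(-6 + 31/15)/33 - 870 = -3700*(-7)*(-59)/(33*15) - 870 = -370*826/99 - 870 = -305620/99 - 870 = -391750/99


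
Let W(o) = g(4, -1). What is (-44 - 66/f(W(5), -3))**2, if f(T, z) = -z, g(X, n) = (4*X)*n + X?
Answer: 4356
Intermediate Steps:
g(X, n) = X + 4*X*n (g(X, n) = 4*X*n + X = X + 4*X*n)
W(o) = -12 (W(o) = 4*(1 + 4*(-1)) = 4*(1 - 4) = 4*(-3) = -12)
(-44 - 66/f(W(5), -3))**2 = (-44 - 66/((-1*(-3))))**2 = (-44 - 66/3)**2 = (-44 - 66*1/3)**2 = (-44 - 22)**2 = (-66)**2 = 4356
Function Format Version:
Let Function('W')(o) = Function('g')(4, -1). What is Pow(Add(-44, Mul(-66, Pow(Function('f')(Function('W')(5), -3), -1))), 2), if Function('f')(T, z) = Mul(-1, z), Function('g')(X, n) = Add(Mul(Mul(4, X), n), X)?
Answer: 4356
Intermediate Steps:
Function('g')(X, n) = Add(X, Mul(4, X, n)) (Function('g')(X, n) = Add(Mul(4, X, n), X) = Add(X, Mul(4, X, n)))
Function('W')(o) = -12 (Function('W')(o) = Mul(4, Add(1, Mul(4, -1))) = Mul(4, Add(1, -4)) = Mul(4, -3) = -12)
Pow(Add(-44, Mul(-66, Pow(Function('f')(Function('W')(5), -3), -1))), 2) = Pow(Add(-44, Mul(-66, Pow(Mul(-1, -3), -1))), 2) = Pow(Add(-44, Mul(-66, Pow(3, -1))), 2) = Pow(Add(-44, Mul(-66, Rational(1, 3))), 2) = Pow(Add(-44, -22), 2) = Pow(-66, 2) = 4356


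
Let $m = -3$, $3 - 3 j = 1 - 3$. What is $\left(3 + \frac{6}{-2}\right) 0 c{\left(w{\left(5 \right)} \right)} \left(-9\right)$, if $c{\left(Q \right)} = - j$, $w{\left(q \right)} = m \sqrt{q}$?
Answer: $0$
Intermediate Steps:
$j = \frac{5}{3}$ ($j = 1 - \frac{1 - 3}{3} = 1 - - \frac{2}{3} = 1 + \frac{2}{3} = \frac{5}{3} \approx 1.6667$)
$w{\left(q \right)} = - 3 \sqrt{q}$
$c{\left(Q \right)} = - \frac{5}{3}$ ($c{\left(Q \right)} = \left(-1\right) \frac{5}{3} = - \frac{5}{3}$)
$\left(3 + \frac{6}{-2}\right) 0 c{\left(w{\left(5 \right)} \right)} \left(-9\right) = \left(3 + \frac{6}{-2}\right) 0 \left(- \frac{5}{3}\right) \left(-9\right) = \left(3 + 6 \left(- \frac{1}{2}\right)\right) 0 \left(- \frac{5}{3}\right) \left(-9\right) = \left(3 - 3\right) 0 \left(- \frac{5}{3}\right) \left(-9\right) = 0 \cdot 0 \left(- \frac{5}{3}\right) \left(-9\right) = 0 \left(- \frac{5}{3}\right) \left(-9\right) = 0 \left(-9\right) = 0$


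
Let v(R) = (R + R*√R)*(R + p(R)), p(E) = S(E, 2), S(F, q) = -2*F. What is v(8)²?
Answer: 36864 + 16384*√2 ≈ 60035.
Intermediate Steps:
p(E) = -2*E
v(R) = -R*(R + R^(3/2)) (v(R) = (R + R*√R)*(R - 2*R) = (R + R^(3/2))*(-R) = -R*(R + R^(3/2)))
v(8)² = (-1*8² - 8^(5/2))² = (-1*64 - 128*√2)² = (-64 - 128*√2)²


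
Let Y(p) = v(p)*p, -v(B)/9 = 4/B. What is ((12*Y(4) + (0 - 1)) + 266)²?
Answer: 27889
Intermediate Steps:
v(B) = -36/B
Y(p) = -36 (Y(p) = (-36/p)*p = -36)
((12*Y(4) + (0 - 1)) + 266)² = ((12*(-36) + (0 - 1)) + 266)² = ((-432 - 1) + 266)² = (-433 + 266)² = (-167)² = 27889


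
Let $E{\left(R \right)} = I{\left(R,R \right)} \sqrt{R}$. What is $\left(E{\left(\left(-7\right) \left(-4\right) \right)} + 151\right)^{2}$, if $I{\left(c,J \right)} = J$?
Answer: $44753 + 16912 \sqrt{7} \approx 89498.0$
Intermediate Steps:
$E{\left(R \right)} = R^{\frac{3}{2}}$ ($E{\left(R \right)} = R \sqrt{R} = R^{\frac{3}{2}}$)
$\left(E{\left(\left(-7\right) \left(-4\right) \right)} + 151\right)^{2} = \left(\left(\left(-7\right) \left(-4\right)\right)^{\frac{3}{2}} + 151\right)^{2} = \left(28^{\frac{3}{2}} + 151\right)^{2} = \left(56 \sqrt{7} + 151\right)^{2} = \left(151 + 56 \sqrt{7}\right)^{2}$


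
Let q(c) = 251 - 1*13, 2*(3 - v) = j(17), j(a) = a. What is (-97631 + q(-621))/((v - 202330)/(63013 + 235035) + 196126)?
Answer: -58055577728/116909519425 ≈ -0.49659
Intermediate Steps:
v = -11/2 (v = 3 - ½*17 = 3 - 17/2 = -11/2 ≈ -5.5000)
q(c) = 238 (q(c) = 251 - 13 = 238)
(-97631 + q(-621))/((v - 202330)/(63013 + 235035) + 196126) = (-97631 + 238)/((-11/2 - 202330)/(63013 + 235035) + 196126) = -97393/(-404671/2/298048 + 196126) = -97393/(-404671/2*1/298048 + 196126) = -97393/(-404671/596096 + 196126) = -97393/116909519425/596096 = -97393*596096/116909519425 = -58055577728/116909519425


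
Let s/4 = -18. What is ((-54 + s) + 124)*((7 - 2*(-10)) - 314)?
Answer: 574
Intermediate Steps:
s = -72 (s = 4*(-18) = -72)
((-54 + s) + 124)*((7 - 2*(-10)) - 314) = ((-54 - 72) + 124)*((7 - 2*(-10)) - 314) = (-126 + 124)*((7 + 20) - 314) = -2*(27 - 314) = -2*(-287) = 574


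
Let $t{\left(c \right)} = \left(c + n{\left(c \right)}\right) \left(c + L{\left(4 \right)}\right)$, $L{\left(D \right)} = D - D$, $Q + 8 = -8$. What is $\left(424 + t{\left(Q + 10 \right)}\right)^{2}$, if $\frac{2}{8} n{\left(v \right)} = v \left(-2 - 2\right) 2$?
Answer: $478864$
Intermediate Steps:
$Q = -16$ ($Q = -8 - 8 = -16$)
$L{\left(D \right)} = 0$
$n{\left(v \right)} = - 32 v$ ($n{\left(v \right)} = 4 v \left(-2 - 2\right) 2 = 4 v \left(-4\right) 2 = 4 - 4 v 2 = 4 \left(- 8 v\right) = - 32 v$)
$t{\left(c \right)} = - 31 c^{2}$ ($t{\left(c \right)} = \left(c - 32 c\right) \left(c + 0\right) = - 31 c c = - 31 c^{2}$)
$\left(424 + t{\left(Q + 10 \right)}\right)^{2} = \left(424 - 31 \left(-16 + 10\right)^{2}\right)^{2} = \left(424 - 31 \left(-6\right)^{2}\right)^{2} = \left(424 - 1116\right)^{2} = \left(-692\right)^{2} = 478864$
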